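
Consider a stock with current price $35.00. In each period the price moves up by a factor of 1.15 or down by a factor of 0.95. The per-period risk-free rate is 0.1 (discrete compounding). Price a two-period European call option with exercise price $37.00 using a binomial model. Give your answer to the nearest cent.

Risk-neutral probability p = (1 + 0.1 − 0.95)/(1.15 − 0.95) = 0.1500/0.2000 = 0.7500
Terminal stock prices: S_uu = 46.29, S_ud = 38.24, S_dd = 31.59
Terminal payoffs (S − K): max(9.287, 0) = 9.287, max(1.237, 0) = 1.237, max(-5.413, 0) = 0
Node u (S = 40.25): V_u = 1/1.1·[0.7500·9.2875 + 0.2500·1.2375] = 6.6136
Node d (S = 33.25): V_d = 1/1.1·[0.7500·1.2375 + 0.2500·0.0000] = 0.8437
Node 0 (S = 35): V_0 = 1/1.1·[0.7500·6.6136 + 0.2500·0.8437] = 4.7011

$4.70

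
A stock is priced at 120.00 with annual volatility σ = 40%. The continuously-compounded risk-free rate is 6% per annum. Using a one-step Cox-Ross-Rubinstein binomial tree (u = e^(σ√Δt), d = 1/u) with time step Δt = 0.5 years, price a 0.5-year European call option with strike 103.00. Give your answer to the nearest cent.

CRR parameters: u = e^(σ√Δt) = e^(0.4·√0.5) = 1.3269, d = 1/u = 0.7536
Per-period rate: rΔt = 0.06·0.5 = 0.03, so R = e^0.03 = 1.0305
Risk-neutral probability p = (e^0.03 − 0.7536)/(1.3269 − 0.7536) = 0.2768/0.5733 = 0.4829
Terminal stock prices: S_u = 159.2, S_d = 90.44
Terminal payoffs (S − K): max(56.23, 0) = 56.23, max(-12.56, 0) = 0
Node 0 (S = 120): V_0 = e^(−0.03)·[0.4829·56.2276 + 0.5171·0.0000] = 26.3489

26.35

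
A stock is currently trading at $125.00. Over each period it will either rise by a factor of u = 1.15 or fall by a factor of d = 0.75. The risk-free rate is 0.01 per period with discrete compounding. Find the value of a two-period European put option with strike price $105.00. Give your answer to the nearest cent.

Risk-neutral probability p = (1 + 0.01 − 0.75)/(1.15 − 0.75) = 0.2600/0.4000 = 0.6500
Terminal stock prices: S_uu = 165.3, S_ud = 107.8, S_dd = 70.31
Terminal payoffs (K − S): max(-60.31, 0) = 0, max(-2.812, 0) = 0, max(34.69, 0) = 34.69
Node u (S = 143.8): V_u = 1/1.01·[0.6500·0.0000 + 0.3500·0.0000] = 0.0000
Node d (S = 93.75): V_d = 1/1.01·[0.6500·0.0000 + 0.3500·34.6875] = 12.0204
Node 0 (S = 125): V_0 = 1/1.01·[0.6500·0.0000 + 0.3500·12.0204] = 4.1655

$4.17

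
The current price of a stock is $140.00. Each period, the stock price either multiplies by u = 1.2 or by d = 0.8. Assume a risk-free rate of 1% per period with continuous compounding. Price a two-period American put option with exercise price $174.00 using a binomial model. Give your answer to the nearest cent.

$38.83

Risk-neutral probability p = (e^0.01 − 0.8)/(1.2 − 0.8) = 0.2101/0.4000 = 0.5251
Terminal stock prices: S_uu = 201.6, S_ud = 134.4, S_dd = 89.6
Terminal payoffs (K − S): max(-27.6, 0) = 0, max(39.6, 0) = 39.6, max(84.4, 0) = 84.4
Node u (S = 168): continuation = e^(−0.01)·[0.5251·0.0000 + 0.4749·39.6000] = 18.6179; exercise value = 6.0000 ≤ continuation, so V_u = 18.6179
Node d (S = 112): continuation = e^(−0.01)·[0.5251·39.6000 + 0.4749·84.4000] = 60.2687; exercise value = 62.0000 > continuation, so V_d = 62.0000 (exercise)
Node 0 (S = 140): continuation = e^(−0.01)·[0.5251·18.6179 + 0.4749·62.0000] = 38.8287; exercise value = 34.0000 ≤ continuation, so V_0 = 38.8287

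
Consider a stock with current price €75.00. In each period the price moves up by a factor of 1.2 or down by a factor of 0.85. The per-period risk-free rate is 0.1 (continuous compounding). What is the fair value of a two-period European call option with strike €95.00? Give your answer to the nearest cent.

Risk-neutral probability p = (e^0.1 − 0.85)/(1.2 − 0.85) = 0.2552/0.3500 = 0.7291
Terminal stock prices: S_uu = 108, S_ud = 76.5, S_dd = 54.19
Terminal payoffs (S − K): max(13, 0) = 13, max(-18.5, 0) = 0, max(-40.81, 0) = 0
Node u (S = 90): V_u = e^(−0.1)·[0.7291·13.0000 + 0.2709·0.0000] = 8.5758
Node d (S = 63.75): V_d = e^(−0.1)·[0.7291·0.0000 + 0.2709·0.0000] = 0.0000
Node 0 (S = 75): V_0 = e^(−0.1)·[0.7291·8.5758 + 0.2709·0.0000] = 5.6573

€5.66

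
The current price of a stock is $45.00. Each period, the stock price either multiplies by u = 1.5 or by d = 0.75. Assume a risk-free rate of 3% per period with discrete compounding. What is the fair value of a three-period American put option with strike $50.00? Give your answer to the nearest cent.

$12.37

Risk-neutral probability p = (1 + 0.03 − 0.75)/(1.5 − 0.75) = 0.2800/0.7500 = 0.3733
Terminal stock prices: S_uuu = 151.9, S_uud = 75.94, S_udd = 37.97, S_ddd = 18.98
Terminal payoffs (K − S): max(-101.9, 0) = 0, max(-25.94, 0) = 0, max(12.03, 0) = 12.03, max(31.02, 0) = 31.02
Node uu (S = 101.2): continuation = 1/1.03·[0.3733·0.0000 + 0.6267·0.0000] = 0.0000; exercise value = 0.0000 ≤ continuation, so V_uu = 0.0000
Node ud (S = 50.62): continuation = 1/1.03·[0.3733·0.0000 + 0.6267·12.0312] = 7.3200; exercise value = 0.0000 ≤ continuation, so V_ud = 7.3200
Node dd (S = 25.31): continuation = 1/1.03·[0.3733·12.0312 + 0.6267·31.0156] = 23.2312; exercise value = 24.6875 > continuation, so V_dd = 24.6875 (exercise)
Node u (S = 67.5): continuation = 1/1.03·[0.3733·0.0000 + 0.6267·7.3200] = 4.4536; exercise value = 0.0000 ≤ continuation, so V_u = 4.4536
Node d (S = 33.75): continuation = 1/1.03·[0.3733·7.3200 + 0.6267·24.6875] = 17.6734; exercise value = 16.2500 ≤ continuation, so V_d = 17.6734
Node 0 (S = 45): continuation = 1/1.03·[0.3733·4.4536 + 0.6267·17.6734] = 12.3670; exercise value = 5.0000 ≤ continuation, so V_0 = 12.3670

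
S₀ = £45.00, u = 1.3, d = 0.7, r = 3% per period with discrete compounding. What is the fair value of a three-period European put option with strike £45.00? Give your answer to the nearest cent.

Risk-neutral probability p = (1 + 0.03 − 0.7)/(1.3 − 0.7) = 0.3300/0.6000 = 0.5500
Terminal stock prices: S_uuu = 98.87, S_uud = 53.24, S_udd = 28.66, S_ddd = 15.43
Terminal payoffs (K − S): max(-53.87, 0) = 0, max(-8.235, 0) = 0, max(16.34, 0) = 16.34, max(29.57, 0) = 29.57
Node uu (S = 76.05): V_uu = 1/1.03·[0.5500·0.0000 + 0.4500·0.0000] = 0.0000
Node ud (S = 40.95): V_ud = 1/1.03·[0.5500·0.0000 + 0.4500·16.3350] = 7.1367
Node dd (S = 22.05): V_dd = 1/1.03·[0.5500·16.3350 + 0.4500·29.5650] = 21.6393
Node u (S = 58.5): V_u = 1/1.03·[0.5500·0.0000 + 0.4500·7.1367] = 3.1180
Node d (S = 31.5): V_d = 1/1.03·[0.5500·7.1367 + 0.4500·21.6393] = 13.2649
Node 0 (S = 45): V_0 = 1/1.03·[0.5500·3.1180 + 0.4500·13.2649] = 7.4603

£7.46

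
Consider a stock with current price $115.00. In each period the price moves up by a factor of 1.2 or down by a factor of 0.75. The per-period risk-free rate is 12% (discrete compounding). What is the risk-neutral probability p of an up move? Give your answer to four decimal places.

p = 0.8222

Risk-neutral probability p = (1 + 0.12 − 0.75)/(1.2 − 0.75) = 0.3700/0.4500 = 0.8222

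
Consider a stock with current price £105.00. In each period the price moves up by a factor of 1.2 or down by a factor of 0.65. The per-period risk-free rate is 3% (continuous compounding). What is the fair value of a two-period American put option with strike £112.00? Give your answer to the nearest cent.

Risk-neutral probability p = (e^0.03 − 0.65)/(1.2 − 0.65) = 0.3805/0.5500 = 0.6917
Terminal stock prices: S_uu = 151.2, S_ud = 81.9, S_dd = 44.36
Terminal payoffs (K − S): max(-39.2, 0) = 0, max(30.1, 0) = 30.1, max(67.64, 0) = 67.64
Node u (S = 126): continuation = e^(−0.03)·[0.6917·0.0000 + 0.3083·30.1000] = 9.0045; exercise value = 0.0000 ≤ continuation, so V_u = 9.0045
Node d (S = 68.25): continuation = e^(−0.03)·[0.6917·30.1000 + 0.3083·67.6375] = 40.4399; exercise value = 43.7500 > continuation, so V_d = 43.7500 (exercise)
Node 0 (S = 105): continuation = e^(−0.03)·[0.6917·9.0045 + 0.3083·43.7500] = 19.1326; exercise value = 7.0000 ≤ continuation, so V_0 = 19.1326

£19.13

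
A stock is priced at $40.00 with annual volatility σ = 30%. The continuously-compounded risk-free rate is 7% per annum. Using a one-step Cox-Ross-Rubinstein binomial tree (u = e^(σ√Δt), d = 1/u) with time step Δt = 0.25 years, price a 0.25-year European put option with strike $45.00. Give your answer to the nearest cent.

CRR parameters: u = e^(σ√Δt) = e^(0.3·√0.25) = 1.1618, d = 1/u = 0.8607
Per-period rate: rΔt = 0.07·0.25 = 0.0175, so R = e^0.0175 = 1.0177
Risk-neutral probability p = (e^0.0175 − 0.8607)/(1.1618 − 0.8607) = 0.1569/0.3011 = 0.5212
Terminal stock prices: S_u = 46.47, S_d = 34.43
Terminal payoffs (K − S): max(-1.473, 0) = 0, max(10.57, 0) = 10.57
Node 0 (S = 40): V_0 = e^(−0.0175)·[0.5212·0.0000 + 0.4788·10.5717] = 4.9739

$4.97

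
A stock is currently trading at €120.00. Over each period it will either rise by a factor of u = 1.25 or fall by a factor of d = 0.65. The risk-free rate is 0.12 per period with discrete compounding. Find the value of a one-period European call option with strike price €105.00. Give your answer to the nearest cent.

€31.47

Risk-neutral probability p = (1 + 0.12 − 0.65)/(1.25 − 0.65) = 0.4700/0.6000 = 0.7833
Terminal stock prices: S_u = 150, S_d = 78
Terminal payoffs (S − K): max(45, 0) = 45, max(-27, 0) = 0
Node 0 (S = 120): V_0 = 1/1.12·[0.7833·45.0000 + 0.2167·0.0000] = 31.4732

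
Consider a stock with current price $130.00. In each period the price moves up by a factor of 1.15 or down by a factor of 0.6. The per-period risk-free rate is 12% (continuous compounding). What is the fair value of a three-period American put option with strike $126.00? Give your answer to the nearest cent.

$3.46

Risk-neutral probability p = (e^0.12 − 0.6)/(1.15 − 0.6) = 0.5275/0.5500 = 0.9591
Terminal stock prices: S_uuu = 197.7, S_uud = 103.2, S_udd = 53.82, S_ddd = 28.08
Terminal payoffs (K − S): max(-71.71, 0) = 0, max(22.85, 0) = 22.85, max(72.18, 0) = 72.18, max(97.92, 0) = 97.92
Node uu (S = 171.9): continuation = e^(−0.12)·[0.9591·0.0000 + 0.0409·22.8450] = 0.8290; exercise value = 0.0000 ≤ continuation, so V_uu = 0.8290
Node ud (S = 89.7): continuation = e^(−0.12)·[0.9591·22.8450 + 0.0409·72.1800] = 22.0520; exercise value = 36.3000 > continuation, so V_ud = 36.3000 (exercise)
Node dd (S = 46.8): continuation = e^(−0.12)·[0.9591·72.1800 + 0.0409·97.9200] = 64.9520; exercise value = 79.2000 > continuation, so V_dd = 79.2000 (exercise)
Node u (S = 149.5): continuation = e^(−0.12)·[0.9591·0.8290 + 0.0409·36.3000] = 2.0224; exercise value = 0.0000 ≤ continuation, so V_u = 2.0224
Node d (S = 78): continuation = e^(−0.12)·[0.9591·36.3000 + 0.0409·79.2000] = 33.7520; exercise value = 48.0000 > continuation, so V_d = 48.0000 (exercise)
Node 0 (S = 130): continuation = e^(−0.12)·[0.9591·2.0224 + 0.0409·48.0000] = 3.4622; exercise value = 0.0000 ≤ continuation, so V_0 = 3.4622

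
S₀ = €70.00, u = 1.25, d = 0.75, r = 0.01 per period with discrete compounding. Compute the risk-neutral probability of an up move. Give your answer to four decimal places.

p = 0.5200

Risk-neutral probability p = (1 + 0.01 − 0.75)/(1.25 − 0.75) = 0.2600/0.5000 = 0.5200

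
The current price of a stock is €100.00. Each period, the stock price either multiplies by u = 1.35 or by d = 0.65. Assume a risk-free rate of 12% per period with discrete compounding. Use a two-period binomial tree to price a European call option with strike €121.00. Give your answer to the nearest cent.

Risk-neutral probability p = (1 + 0.12 − 0.65)/(1.35 − 0.65) = 0.4700/0.7000 = 0.6714
Terminal stock prices: S_uu = 182.3, S_ud = 87.75, S_dd = 42.25
Terminal payoffs (S − K): max(61.25, 0) = 61.25, max(-33.25, 0) = 0, max(-78.75, 0) = 0
Node u (S = 135): V_u = 1/1.12·[0.6714·61.2500 + 0.3286·0.0000] = 36.7188
Node d (S = 65): V_d = 1/1.12·[0.6714·0.0000 + 0.3286·0.0000] = 0.0000
Node 0 (S = 100): V_0 = 1/1.12·[0.6714·36.7188 + 0.3286·0.0000] = 22.0125

€22.01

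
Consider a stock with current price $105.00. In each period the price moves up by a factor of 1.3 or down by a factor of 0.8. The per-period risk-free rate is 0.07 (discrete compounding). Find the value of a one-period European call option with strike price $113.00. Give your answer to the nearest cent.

$11.86

Risk-neutral probability p = (1 + 0.07 − 0.8)/(1.3 − 0.8) = 0.2700/0.5000 = 0.5400
Terminal stock prices: S_u = 136.5, S_d = 84
Terminal payoffs (S − K): max(23.5, 0) = 23.5, max(-29, 0) = 0
Node 0 (S = 105): V_0 = 1/1.07·[0.5400·23.5000 + 0.4600·0.0000] = 11.8598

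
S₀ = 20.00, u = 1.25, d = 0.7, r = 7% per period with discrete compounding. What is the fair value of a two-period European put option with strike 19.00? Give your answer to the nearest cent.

1.44

Risk-neutral probability p = (1 + 0.07 − 0.7)/(1.25 − 0.7) = 0.3700/0.5500 = 0.6727
Terminal stock prices: S_uu = 31.25, S_ud = 17.5, S_dd = 9.8
Terminal payoffs (K − S): max(-12.25, 0) = 0, max(1.5, 0) = 1.5, max(9.2, 0) = 9.2
Node u (S = 25): V_u = 1/1.07·[0.6727·0.0000 + 0.3273·1.5000] = 0.4588
Node d (S = 14): V_d = 1/1.07·[0.6727·1.5000 + 0.3273·9.2000] = 3.7570
Node 0 (S = 20): V_0 = 1/1.07·[0.6727·0.4588 + 0.3273·3.7570] = 1.4376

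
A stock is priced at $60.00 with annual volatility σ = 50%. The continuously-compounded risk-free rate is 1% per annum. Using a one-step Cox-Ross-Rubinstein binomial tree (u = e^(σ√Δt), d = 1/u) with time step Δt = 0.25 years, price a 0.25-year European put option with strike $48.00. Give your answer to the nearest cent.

$0.71

CRR parameters: u = e^(σ√Δt) = e^(0.5·√0.25) = 1.2840, d = 1/u = 0.7788
Per-period rate: rΔt = 0.01·0.25 = 0.0025, so R = e^0.0025 = 1.0025
Risk-neutral probability p = (e^0.0025 − 0.7788)/(1.2840 − 0.7788) = 0.2237/0.5052 = 0.4428
Terminal stock prices: S_u = 77.04, S_d = 46.73
Terminal payoffs (K − S): max(-29.04, 0) = 0, max(1.272, 0) = 1.272
Node 0 (S = 60): V_0 = e^(−0.0025)·[0.4428·0.0000 + 0.5572·1.2720] = 0.7070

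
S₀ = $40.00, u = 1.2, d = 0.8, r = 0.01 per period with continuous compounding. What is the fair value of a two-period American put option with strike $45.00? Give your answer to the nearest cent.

$7.73

Risk-neutral probability p = (e^0.01 − 0.8)/(1.2 − 0.8) = 0.2101/0.4000 = 0.5251
Terminal stock prices: S_uu = 57.6, S_ud = 38.4, S_dd = 25.6
Terminal payoffs (K − S): max(-12.6, 0) = 0, max(6.6, 0) = 6.6, max(19.4, 0) = 19.4
Node u (S = 48): continuation = e^(−0.01)·[0.5251·0.0000 + 0.4749·6.6000] = 3.1030; exercise value = 0.0000 ≤ continuation, so V_u = 3.1030
Node d (S = 32): continuation = e^(−0.01)·[0.5251·6.6000 + 0.4749·19.4000] = 12.5522; exercise value = 13.0000 > continuation, so V_d = 13.0000 (exercise)
Node 0 (S = 40): continuation = e^(−0.01)·[0.5251·3.1030 + 0.4749·13.0000] = 7.7252; exercise value = 5.0000 ≤ continuation, so V_0 = 7.7252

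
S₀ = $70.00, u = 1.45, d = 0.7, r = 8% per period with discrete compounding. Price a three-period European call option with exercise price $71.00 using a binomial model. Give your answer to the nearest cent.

Risk-neutral probability p = (1 + 0.08 − 0.7)/(1.45 − 0.7) = 0.3800/0.7500 = 0.5067
Terminal stock prices: S_uuu = 213.4, S_uud = 103, S_udd = 49.73, S_ddd = 24.01
Terminal payoffs (S − K): max(142.4, 0) = 142.4, max(32.02, 0) = 32.02, max(-21.27, 0) = 0, max(-46.99, 0) = 0
Node uu (S = 147.2): V_uu = 1/1.08·[0.5067·142.4038 + 0.4933·32.0225] = 81.4343
Node ud (S = 71.05): V_ud = 1/1.08·[0.5067·32.0225 + 0.4933·0.0000] = 15.0229
Node dd (S = 34.3): V_dd = 1/1.08·[0.5067·0.0000 + 0.4933·0.0000] = 0.0000
Node u (S = 101.5): V_u = 1/1.08·[0.5067·81.4343 + 0.4933·15.0229] = 45.0660
Node d (S = 49): V_d = 1/1.08·[0.5067·15.0229 + 0.4933·0.0000] = 7.0478
Node 0 (S = 70): V_0 = 1/1.08·[0.5067·45.0660 + 0.4933·7.0478] = 24.3614

$24.36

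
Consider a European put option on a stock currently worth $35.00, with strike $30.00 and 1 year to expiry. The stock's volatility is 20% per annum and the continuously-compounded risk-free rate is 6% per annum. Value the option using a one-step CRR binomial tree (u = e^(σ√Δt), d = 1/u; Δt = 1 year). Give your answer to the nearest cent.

CRR parameters: u = e^(σ√Δt) = e^(0.2·√1) = 1.2214, d = 1/u = 0.8187
Per-period rate: rΔt = 0.06·1 = 0.06, so R = e^0.06 = 1.0618
Risk-neutral probability p = (e^0.06 − 0.8187)/(1.2214 − 0.8187) = 0.2431/0.4027 = 0.6037
Terminal stock prices: S_u = 42.75, S_d = 28.66
Terminal payoffs (K − S): max(-12.75, 0) = 0, max(1.344, 0) = 1.344
Node 0 (S = 35): V_0 = e^(−0.06)·[0.6037·0.0000 + 0.3963·1.3444] = 0.5017

$0.50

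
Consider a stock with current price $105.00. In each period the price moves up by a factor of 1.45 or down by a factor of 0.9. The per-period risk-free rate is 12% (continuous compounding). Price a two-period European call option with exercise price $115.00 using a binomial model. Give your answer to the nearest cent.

$22.64

Risk-neutral probability p = (e^0.12 − 0.9)/(1.45 − 0.9) = 0.2275/0.5500 = 0.4136
Terminal stock prices: S_uu = 220.8, S_ud = 137, S_dd = 85.05
Terminal payoffs (S − K): max(105.8, 0) = 105.8, max(22.03, 0) = 22.03, max(-29.95, 0) = 0
Node u (S = 152.2): V_u = e^(−0.12)·[0.4136·105.7625 + 0.5864·22.0250] = 50.2541
Node d (S = 94.5): V_d = e^(−0.12)·[0.4136·22.0250 + 0.5864·0.0000] = 8.0800
Node 0 (S = 105): V_0 = e^(−0.12)·[0.4136·50.2541 + 0.5864·8.0800] = 22.6382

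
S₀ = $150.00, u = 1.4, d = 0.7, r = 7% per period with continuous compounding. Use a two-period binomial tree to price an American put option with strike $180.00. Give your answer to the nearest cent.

Risk-neutral probability p = (e^0.07 − 0.7)/(1.4 − 0.7) = 0.3725/0.7000 = 0.5322
Terminal stock prices: S_uu = 294, S_ud = 147, S_dd = 73.5
Terminal payoffs (K − S): max(-114, 0) = 0, max(33, 0) = 33, max(106.5, 0) = 106.5
Node u (S = 210): continuation = e^(−0.07)·[0.5322·0.0000 + 0.4678·33.0000] = 14.3951; exercise value = 0.0000 ≤ continuation, so V_u = 14.3951
Node d (S = 105): continuation = e^(−0.07)·[0.5322·33.0000 + 0.4678·106.5000] = 62.8309; exercise value = 75.0000 > continuation, so V_d = 75.0000 (exercise)
Node 0 (S = 150): continuation = e^(−0.07)·[0.5322·14.3951 + 0.4678·75.0000] = 39.8588; exercise value = 30.0000 ≤ continuation, so V_0 = 39.8588

$39.86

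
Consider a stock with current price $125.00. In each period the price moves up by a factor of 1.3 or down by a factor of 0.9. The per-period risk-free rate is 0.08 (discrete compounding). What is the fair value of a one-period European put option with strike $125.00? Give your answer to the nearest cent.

$6.37

Risk-neutral probability p = (1 + 0.08 − 0.9)/(1.3 − 0.9) = 0.1800/0.4000 = 0.4500
Terminal stock prices: S_u = 162.5, S_d = 112.5
Terminal payoffs (K − S): max(-37.5, 0) = 0, max(12.5, 0) = 12.5
Node 0 (S = 125): V_0 = 1/1.08·[0.4500·0.0000 + 0.5500·12.5000] = 6.3657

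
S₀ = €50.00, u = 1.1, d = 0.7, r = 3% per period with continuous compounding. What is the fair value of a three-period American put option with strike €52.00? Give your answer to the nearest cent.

€5.74

Risk-neutral probability p = (e^0.03 − 0.7)/(1.1 − 0.7) = 0.3305/0.4000 = 0.8261
Terminal stock prices: S_uuu = 66.55, S_uud = 42.35, S_udd = 26.95, S_ddd = 17.15
Terminal payoffs (K − S): max(-14.55, 0) = 0, max(9.65, 0) = 9.65, max(25.05, 0) = 25.05, max(34.85, 0) = 34.85
Node uu (S = 60.5): continuation = e^(−0.03)·[0.8261·0.0000 + 0.1739·9.6500] = 1.6282; exercise value = 0.0000 ≤ continuation, so V_uu = 1.6282
Node ud (S = 38.5): continuation = e^(−0.03)·[0.8261·9.6500 + 0.1739·25.0500] = 11.9632; exercise value = 13.5000 > continuation, so V_ud = 13.5000 (exercise)
Node dd (S = 24.5): continuation = e^(−0.03)·[0.8261·25.0500 + 0.1739·34.8500] = 25.9632; exercise value = 27.5000 > continuation, so V_dd = 27.5000 (exercise)
Node u (S = 55): continuation = e^(−0.03)·[0.8261·1.6282 + 0.1739·13.5000] = 3.5832; exercise value = 0.0000 ≤ continuation, so V_u = 3.5832
Node d (S = 35): continuation = e^(−0.03)·[0.8261·13.5000 + 0.1739·27.5000] = 15.4632; exercise value = 17.0000 > continuation, so V_d = 17.0000 (exercise)
Node 0 (S = 50): continuation = e^(−0.03)·[0.8261·3.5832 + 0.1739·17.0000] = 5.7410; exercise value = 2.0000 ≤ continuation, so V_0 = 5.7410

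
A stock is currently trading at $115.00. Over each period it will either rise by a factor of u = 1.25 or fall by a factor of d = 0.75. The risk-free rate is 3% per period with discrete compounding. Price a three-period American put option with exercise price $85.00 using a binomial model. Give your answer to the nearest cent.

$4.53

Risk-neutral probability p = (1 + 0.03 − 0.75)/(1.25 − 0.75) = 0.2800/0.5000 = 0.5600
Terminal stock prices: S_uuu = 224.6, S_uud = 134.8, S_udd = 80.86, S_ddd = 48.52
Terminal payoffs (K − S): max(-139.6, 0) = 0, max(-49.77, 0) = 0, max(4.141, 0) = 4.141, max(36.48, 0) = 36.48
Node uu (S = 179.7): continuation = 1/1.03·[0.5600·0.0000 + 0.4400·0.0000] = 0.0000; exercise value = 0.0000 ≤ continuation, so V_uu = 0.0000
Node ud (S = 107.8): continuation = 1/1.03·[0.5600·0.0000 + 0.4400·4.1406] = 1.7688; exercise value = 0.0000 ≤ continuation, so V_ud = 1.7688
Node dd (S = 64.69): continuation = 1/1.03·[0.5600·4.1406 + 0.4400·36.4844] = 17.8368; exercise value = 20.3125 > continuation, so V_dd = 20.3125 (exercise)
Node u (S = 143.8): continuation = 1/1.03·[0.5600·0.0000 + 0.4400·1.7688] = 0.7556; exercise value = 0.0000 ≤ continuation, so V_u = 0.7556
Node d (S = 86.25): continuation = 1/1.03·[0.5600·1.7688 + 0.4400·20.3125] = 9.6389; exercise value = 0.0000 ≤ continuation, so V_d = 9.6389
Node 0 (S = 115): continuation = 1/1.03·[0.5600·0.7556 + 0.4400·9.6389] = 4.5284; exercise value = 0.0000 ≤ continuation, so V_0 = 4.5284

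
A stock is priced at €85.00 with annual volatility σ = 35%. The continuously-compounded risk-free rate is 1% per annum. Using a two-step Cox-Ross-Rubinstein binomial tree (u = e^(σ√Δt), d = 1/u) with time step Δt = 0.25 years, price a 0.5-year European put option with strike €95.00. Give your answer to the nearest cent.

CRR parameters: u = e^(σ√Δt) = e^(0.35·√0.25) = 1.1912, d = 1/u = 0.8395
Per-period rate: rΔt = 0.01·0.25 = 0.0025, so R = e^0.0025 = 1.0025
Risk-neutral probability p = (e^0.0025 − 0.8395)/(1.1912 − 0.8395) = 0.1630/0.3518 = 0.4635
Terminal stock prices: S_uu = 120.6, S_ud = 85, S_dd = 59.9
Terminal payoffs (K − S): max(-25.62, 0) = 0, max(10, 0) = 10, max(35.1, 0) = 35.1
Node u (S = 101.3): V_u = e^(−0.0025)·[0.4635·0.0000 + 0.5365·10.0000] = 5.3518
Node d (S = 71.35): V_d = e^(−0.0025)·[0.4635·10.0000 + 0.5365·35.1015] = 23.4089
Node 0 (S = 85): V_0 = e^(−0.0025)·[0.4635·5.3518 + 0.5365·23.4089] = 15.0023

€15.00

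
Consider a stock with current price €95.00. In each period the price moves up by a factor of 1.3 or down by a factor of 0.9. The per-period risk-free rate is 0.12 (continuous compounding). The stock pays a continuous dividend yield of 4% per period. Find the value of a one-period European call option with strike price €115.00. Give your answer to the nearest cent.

Per-period risk-free factor R = e^0.12 = 1.1275; dividend-adjusted growth = e^(0.12−0.04) = 1.0833.
Risk-neutral probability p = (1.0833 − 0.9)/(1.3 − 0.9) = 0.1833/0.4000 = 0.4582
Terminal stock prices: S_u = 123.5, S_d = 85.5
Terminal payoffs (S − K): max(8.5, 0) = 8.5, max(-29.5, 0) = 0
Node 0 (S = 95): V_0 = e^(−0.12)·[0.4582·8.5000 + 0.5418·0.0000] = 3.4544

€3.45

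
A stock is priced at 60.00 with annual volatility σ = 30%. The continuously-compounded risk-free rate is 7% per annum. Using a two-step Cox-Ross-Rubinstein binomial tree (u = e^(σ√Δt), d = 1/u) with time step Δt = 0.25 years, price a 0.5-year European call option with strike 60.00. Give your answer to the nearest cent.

5.51

CRR parameters: u = e^(σ√Δt) = e^(0.3·√0.25) = 1.1618, d = 1/u = 0.8607
Per-period rate: rΔt = 0.07·0.25 = 0.0175, so R = e^0.0175 = 1.0177
Risk-neutral probability p = (e^0.0175 − 0.8607)/(1.1618 − 0.8607) = 0.1569/0.3011 = 0.5212
Terminal stock prices: S_uu = 80.99, S_ud = 60, S_dd = 44.45
Terminal payoffs (S − K): max(20.99, 0) = 20.99, max(0, 0) = 0, max(-15.55, 0) = 0
Node u (S = 69.71): V_u = e^(−0.0175)·[0.5212·20.9915 + 0.4788·0.0000] = 10.7509
Node d (S = 51.64): V_d = e^(−0.0175)·[0.5212·0.0000 + 0.4788·0.0000] = 0.0000
Node 0 (S = 60): V_0 = e^(−0.0175)·[0.5212·10.7509 + 0.4788·0.0000] = 5.5061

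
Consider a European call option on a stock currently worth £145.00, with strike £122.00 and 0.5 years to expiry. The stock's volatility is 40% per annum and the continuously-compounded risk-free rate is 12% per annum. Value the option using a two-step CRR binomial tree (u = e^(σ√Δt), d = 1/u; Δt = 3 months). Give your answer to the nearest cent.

CRR parameters: u = e^(σ√Δt) = e^(0.4·√0.25) = 1.2214, d = 1/u = 0.8187
Per-period rate: rΔt = 0.12·0.25 = 0.03, so R = e^0.03 = 1.0305
Risk-neutral probability p = (e^0.03 − 0.8187)/(1.2214 − 0.8187) = 0.2117/0.4027 = 0.5258
Terminal stock prices: S_uu = 216.3, S_ud = 145, S_dd = 97.2
Terminal payoffs (S − K): max(94.31, 0) = 94.31, max(23, 0) = 23, max(-24.8, 0) = 0
Node u (S = 177.1): V_u = e^(−0.03)·[0.5258·94.3146 + 0.4742·23.0000] = 58.7090
Node d (S = 118.7): V_d = e^(−0.03)·[0.5258·23.0000 + 0.4742·0.0000] = 11.7359
Node 0 (S = 145): V_0 = e^(−0.03)·[0.5258·58.7090 + 0.4742·11.7359] = 35.3575

£35.36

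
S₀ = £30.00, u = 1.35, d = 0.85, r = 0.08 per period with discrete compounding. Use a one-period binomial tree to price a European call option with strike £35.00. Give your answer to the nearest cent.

£2.34

Risk-neutral probability p = (1 + 0.08 − 0.85)/(1.35 − 0.85) = 0.2300/0.5000 = 0.4600
Terminal stock prices: S_u = 40.5, S_d = 25.5
Terminal payoffs (S − K): max(5.5, 0) = 5.5, max(-9.5, 0) = 0
Node 0 (S = 30): V_0 = 1/1.08·[0.4600·5.5000 + 0.5400·0.0000] = 2.3426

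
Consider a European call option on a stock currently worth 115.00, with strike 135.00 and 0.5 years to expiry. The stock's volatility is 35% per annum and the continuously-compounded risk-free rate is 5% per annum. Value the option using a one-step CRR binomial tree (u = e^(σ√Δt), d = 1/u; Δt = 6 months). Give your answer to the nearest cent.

5.86

CRR parameters: u = e^(σ√Δt) = e^(0.35·√0.5) = 1.2808, d = 1/u = 0.7808
Per-period rate: rΔt = 0.05·0.5 = 0.025, so R = e^0.025 = 1.0253
Risk-neutral probability p = (e^0.025 − 0.7808)/(1.2808 − 0.7808) = 0.2446/0.5000 = 0.4891
Terminal stock prices: S_u = 147.3, S_d = 89.79
Terminal payoffs (S − K): max(12.29, 0) = 12.29, max(-45.21, 0) = 0
Node 0 (S = 115): V_0 = e^(−0.025)·[0.4891·12.2924 + 0.5109·0.0000] = 5.8634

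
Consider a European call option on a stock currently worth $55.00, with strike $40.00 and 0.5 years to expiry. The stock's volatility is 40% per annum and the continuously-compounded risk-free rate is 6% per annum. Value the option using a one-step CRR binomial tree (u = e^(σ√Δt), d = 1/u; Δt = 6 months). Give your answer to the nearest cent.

CRR parameters: u = e^(σ√Δt) = e^(0.4·√0.5) = 1.3269, d = 1/u = 0.7536
Per-period rate: rΔt = 0.06·0.5 = 0.03, so R = e^0.03 = 1.0305
Risk-neutral probability p = (e^0.03 − 0.7536)/(1.3269 − 0.7536) = 0.2768/0.5733 = 0.4829
Terminal stock prices: S_u = 72.98, S_d = 41.45
Terminal payoffs (S − K): max(32.98, 0) = 32.98, max(1.45, 0) = 1.45
Node 0 (S = 55): V_0 = e^(−0.03)·[0.4829·32.9793 + 0.5171·1.4501] = 16.1822

$16.18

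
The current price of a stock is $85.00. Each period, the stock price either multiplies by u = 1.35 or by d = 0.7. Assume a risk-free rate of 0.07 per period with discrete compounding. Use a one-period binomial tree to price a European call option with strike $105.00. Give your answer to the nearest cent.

Risk-neutral probability p = (1 + 0.07 − 0.7)/(1.35 − 0.7) = 0.3700/0.6500 = 0.5692
Terminal stock prices: S_u = 114.8, S_d = 59.5
Terminal payoffs (S − K): max(9.75, 0) = 9.75, max(-45.5, 0) = 0
Node 0 (S = 85): V_0 = 1/1.07·[0.5692·9.7500 + 0.4308·0.0000] = 5.1869

$5.19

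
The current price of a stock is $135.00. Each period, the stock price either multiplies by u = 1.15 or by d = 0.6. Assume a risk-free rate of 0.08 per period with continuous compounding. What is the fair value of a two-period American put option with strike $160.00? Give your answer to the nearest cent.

$25.00

Risk-neutral probability p = (e^0.08 − 0.6)/(1.15 − 0.6) = 0.4833/0.5500 = 0.8787
Terminal stock prices: S_uu = 178.5, S_ud = 93.15, S_dd = 48.6
Terminal payoffs (K − S): max(-18.54, 0) = 0, max(66.85, 0) = 66.85, max(111.4, 0) = 111.4
Node u (S = 155.2): continuation = e^(−0.08)·[0.8787·0.0000 + 0.1213·66.8500] = 7.4852; exercise value = 4.7500 ≤ continuation, so V_u = 7.4852
Node d (S = 81): continuation = e^(−0.08)·[0.8787·66.8500 + 0.1213·111.4000] = 66.6986; exercise value = 79.0000 > continuation, so V_d = 79.0000 (exercise)
Node 0 (S = 135): continuation = e^(−0.08)·[0.8787·7.4852 + 0.1213·79.0000] = 14.9173; exercise value = 25.0000 > continuation, so V_0 = 25.0000 (exercise)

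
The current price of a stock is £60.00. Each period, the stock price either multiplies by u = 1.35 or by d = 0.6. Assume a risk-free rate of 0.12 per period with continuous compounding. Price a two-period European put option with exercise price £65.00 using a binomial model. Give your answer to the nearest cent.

Risk-neutral probability p = (e^0.12 − 0.6)/(1.35 − 0.6) = 0.5275/0.7500 = 0.7033
Terminal stock prices: S_uu = 109.4, S_ud = 48.6, S_dd = 21.6
Terminal payoffs (K − S): max(-44.35, 0) = 0, max(16.4, 0) = 16.4, max(43.4, 0) = 43.4
Node u (S = 81): V_u = e^(−0.12)·[0.7033·0.0000 + 0.2967·16.4000] = 4.3152
Node d (S = 36): V_d = e^(−0.12)·[0.7033·16.4000 + 0.2967·43.4000] = 21.6498
Node 0 (S = 60): V_0 = e^(−0.12)·[0.7033·4.3152 + 0.2967·21.6498] = 8.3884

£8.39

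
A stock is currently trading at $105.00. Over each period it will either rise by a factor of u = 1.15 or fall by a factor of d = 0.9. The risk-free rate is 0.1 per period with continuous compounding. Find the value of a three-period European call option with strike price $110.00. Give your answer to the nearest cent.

Risk-neutral probability p = (e^0.1 − 0.9)/(1.15 − 0.9) = 0.2052/0.2500 = 0.8207
Terminal stock prices: S_uuu = 159.7, S_uud = 125, S_udd = 97.81, S_ddd = 76.55
Terminal payoffs (S − K): max(49.69, 0) = 49.69, max(14.98, 0) = 14.98, max(-12.19, 0) = 0, max(-33.45, 0) = 0
Node uu (S = 138.9): V_uu = e^(−0.1)·[0.8207·49.6919 + 0.1793·14.9762] = 39.3304
Node ud (S = 108.7): V_ud = e^(−0.1)·[0.8207·14.9762 + 0.1793·0.0000] = 11.1211
Node dd (S = 85.05): V_dd = e^(−0.1)·[0.8207·0.0000 + 0.1793·0.0000] = 0.0000
Node u (S = 120.7): V_u = e^(−0.1)·[0.8207·39.3304 + 0.1793·11.1211] = 31.0106
Node d (S = 94.5): V_d = e^(−0.1)·[0.8207·11.1211 + 0.1793·0.0000] = 8.2584
Node 0 (S = 105): V_0 = e^(−0.1)·[0.8207·31.0106 + 0.1793·8.2584] = 24.3680

$24.37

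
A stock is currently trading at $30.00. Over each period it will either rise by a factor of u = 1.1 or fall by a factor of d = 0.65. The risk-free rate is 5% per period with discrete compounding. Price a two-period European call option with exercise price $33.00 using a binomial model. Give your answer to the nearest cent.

Risk-neutral probability p = (1 + 0.05 − 0.65)/(1.1 − 0.65) = 0.4000/0.4500 = 0.8889
Terminal stock prices: S_uu = 36.3, S_ud = 21.45, S_dd = 12.68
Terminal payoffs (S − K): max(3.3, 0) = 3.3, max(-11.55, 0) = 0, max(-20.32, 0) = 0
Node u (S = 33): V_u = 1/1.05·[0.8889·3.3000 + 0.1111·0.0000] = 2.7937
Node d (S = 19.5): V_d = 1/1.05·[0.8889·0.0000 + 0.1111·0.0000] = 0.0000
Node 0 (S = 30): V_0 = 1/1.05·[0.8889·2.7937 + 0.1111·0.0000] = 2.3650

$2.36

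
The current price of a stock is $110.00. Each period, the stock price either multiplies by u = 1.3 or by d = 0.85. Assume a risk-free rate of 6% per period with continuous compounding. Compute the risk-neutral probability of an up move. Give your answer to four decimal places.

p = 0.4707

Risk-neutral probability p = (e^0.06 − 0.85)/(1.3 − 0.85) = 0.2118/0.4500 = 0.4707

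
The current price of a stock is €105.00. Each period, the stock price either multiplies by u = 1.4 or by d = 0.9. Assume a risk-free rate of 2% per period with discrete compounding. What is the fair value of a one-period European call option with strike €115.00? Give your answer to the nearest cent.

€7.53

Risk-neutral probability p = (1 + 0.02 − 0.9)/(1.4 − 0.9) = 0.1200/0.5000 = 0.2400
Terminal stock prices: S_u = 147, S_d = 94.5
Terminal payoffs (S − K): max(32, 0) = 32, max(-20.5, 0) = 0
Node 0 (S = 105): V_0 = 1/1.02·[0.2400·32.0000 + 0.7600·0.0000] = 7.5294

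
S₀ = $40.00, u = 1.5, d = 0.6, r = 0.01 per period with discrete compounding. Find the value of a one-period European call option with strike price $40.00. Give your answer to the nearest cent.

Risk-neutral probability p = (1 + 0.01 − 0.6)/(1.5 − 0.6) = 0.4100/0.9000 = 0.4556
Terminal stock prices: S_u = 60, S_d = 24
Terminal payoffs (S − K): max(20, 0) = 20, max(-16, 0) = 0
Node 0 (S = 40): V_0 = 1/1.01·[0.4556·20.0000 + 0.5444·0.0000] = 9.0209

$9.02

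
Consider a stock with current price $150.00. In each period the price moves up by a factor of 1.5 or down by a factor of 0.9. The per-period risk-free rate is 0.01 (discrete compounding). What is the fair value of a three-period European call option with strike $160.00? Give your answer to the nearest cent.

Risk-neutral probability p = (1 + 0.01 − 0.9)/(1.5 − 0.9) = 0.1100/0.6000 = 0.1833
Terminal stock prices: S_uuu = 506.2, S_uud = 303.8, S_udd = 182.2, S_ddd = 109.4
Terminal payoffs (S − K): max(346.2, 0) = 346.2, max(143.8, 0) = 143.8, max(22.25, 0) = 22.25, max(-50.65, 0) = 0
Node uu (S = 337.5): V_uu = 1/1.01·[0.1833·346.2500 + 0.8167·143.7500] = 179.0842
Node ud (S = 202.5): V_ud = 1/1.01·[0.1833·143.7500 + 0.8167·22.2500] = 44.0842
Node dd (S = 121.5): V_dd = 1/1.01·[0.1833·22.2500 + 0.8167·0.0000] = 4.0388
Node u (S = 225): V_u = 1/1.01·[0.1833·179.0842 + 0.8167·44.0842] = 68.1526
Node d (S = 135): V_d = 1/1.01·[0.1833·44.0842 + 0.8167·4.0388] = 11.2678
Node 0 (S = 150): V_0 = 1/1.01·[0.1833·68.1526 + 0.8167·11.2678] = 21.4818

$21.48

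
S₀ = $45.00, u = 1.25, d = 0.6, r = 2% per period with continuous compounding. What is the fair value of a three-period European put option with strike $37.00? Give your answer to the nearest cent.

$4.96

Risk-neutral probability p = (e^0.02 − 0.6)/(1.25 − 0.6) = 0.4202/0.6500 = 0.6465
Terminal stock prices: S_uuu = 87.89, S_uud = 42.19, S_udd = 20.25, S_ddd = 9.72
Terminal payoffs (K − S): max(-50.89, 0) = 0, max(-5.188, 0) = 0, max(16.75, 0) = 16.75, max(27.28, 0) = 27.28
Node uu (S = 70.31): V_uu = e^(−0.02)·[0.6465·0.0000 + 0.3535·0.0000] = 0.0000
Node ud (S = 33.75): V_ud = e^(−0.02)·[0.6465·0.0000 + 0.3535·16.7500] = 5.8045
Node dd (S = 16.2): V_dd = e^(−0.02)·[0.6465·16.7500 + 0.3535·27.2800] = 20.0674
Node u (S = 56.25): V_u = e^(−0.02)·[0.6465·0.0000 + 0.3535·5.8045] = 2.0115
Node d (S = 27): V_d = e^(−0.02)·[0.6465·5.8045 + 0.3535·20.0674] = 10.6321
Node 0 (S = 45): V_0 = e^(−0.02)·[0.6465·2.0115 + 0.3535·10.6321] = 4.9590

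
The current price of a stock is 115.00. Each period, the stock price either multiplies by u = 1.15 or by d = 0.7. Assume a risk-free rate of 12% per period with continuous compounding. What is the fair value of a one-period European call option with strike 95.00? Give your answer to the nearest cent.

Risk-neutral probability p = (e^0.12 − 0.7)/(1.15 − 0.7) = 0.4275/0.4500 = 0.9500
Terminal stock prices: S_u = 132.2, S_d = 80.5
Terminal payoffs (S − K): max(37.25, 0) = 37.25, max(-14.5, 0) = 0
Node 0 (S = 115): V_0 = e^(−0.12)·[0.9500·37.2500 + 0.0500·0.0000] = 31.3857

31.39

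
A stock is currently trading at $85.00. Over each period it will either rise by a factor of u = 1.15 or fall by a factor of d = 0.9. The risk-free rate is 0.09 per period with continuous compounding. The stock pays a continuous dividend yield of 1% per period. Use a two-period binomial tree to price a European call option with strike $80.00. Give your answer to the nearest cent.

$17.16

Per-period risk-free factor R = e^0.09 = 1.0942; dividend-adjusted growth = e^(0.09−0.01) = 1.0833.
Risk-neutral probability p = (1.0833 − 0.9)/(1.15 − 0.9) = 0.1833/0.2500 = 0.7331
Terminal stock prices: S_uu = 112.4, S_ud = 87.97, S_dd = 68.85
Terminal payoffs (S − K): max(32.41, 0) = 32.41, max(7.975, 0) = 7.975, max(-11.15, 0) = 0
Node u (S = 97.75): V_u = e^(−0.09)·[0.7331·32.4125 + 0.2669·7.9750] = 23.6629
Node d (S = 76.5): V_d = e^(−0.09)·[0.7331·7.9750 + 0.2669·0.0000] = 5.3436
Node 0 (S = 85): V_0 = e^(−0.09)·[0.7331·23.6629 + 0.2669·5.3436] = 17.1585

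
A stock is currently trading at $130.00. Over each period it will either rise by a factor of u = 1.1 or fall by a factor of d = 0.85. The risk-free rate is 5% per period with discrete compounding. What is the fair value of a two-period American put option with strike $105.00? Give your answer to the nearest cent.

$0.40

Risk-neutral probability p = (1 + 0.05 − 0.85)/(1.1 − 0.85) = 0.2000/0.2500 = 0.8000
Terminal stock prices: S_uu = 157.3, S_ud = 121.5, S_dd = 93.92
Terminal payoffs (K − S): max(-52.3, 0) = 0, max(-16.55, 0) = 0, max(11.08, 0) = 11.08
Node u (S = 143): continuation = 1/1.05·[0.8000·0.0000 + 0.2000·0.0000] = 0.0000; exercise value = 0.0000 ≤ continuation, so V_u = 0.0000
Node d (S = 110.5): continuation = 1/1.05·[0.8000·0.0000 + 0.2000·11.0750] = 2.1095; exercise value = 0.0000 ≤ continuation, so V_d = 2.1095
Node 0 (S = 130): continuation = 1/1.05·[0.8000·0.0000 + 0.2000·2.1095] = 0.4018; exercise value = 0.0000 ≤ continuation, so V_0 = 0.4018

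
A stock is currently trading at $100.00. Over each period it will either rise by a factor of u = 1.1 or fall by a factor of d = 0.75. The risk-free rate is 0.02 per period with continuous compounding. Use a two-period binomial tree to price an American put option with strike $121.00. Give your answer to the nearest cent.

$21.00

Risk-neutral probability p = (e^0.02 − 0.75)/(1.1 − 0.75) = 0.2702/0.3500 = 0.7720
Terminal stock prices: S_uu = 121, S_ud = 82.5, S_dd = 56.25
Terminal payoffs (K − S): max(0, 0) = 0, max(38.5, 0) = 38.5, max(64.75, 0) = 64.75
Node u (S = 110): continuation = e^(−0.02)·[0.7720·0.0000 + 0.2280·38.5000] = 8.6040; exercise value = 11.0000 > continuation, so V_u = 11.0000 (exercise)
Node d (S = 75): continuation = e^(−0.02)·[0.7720·38.5000 + 0.2280·64.7500] = 43.6040; exercise value = 46.0000 > continuation, so V_d = 46.0000 (exercise)
Node 0 (S = 100): continuation = e^(−0.02)·[0.7720·11.0000 + 0.2280·46.0000] = 18.6040; exercise value = 21.0000 > continuation, so V_0 = 21.0000 (exercise)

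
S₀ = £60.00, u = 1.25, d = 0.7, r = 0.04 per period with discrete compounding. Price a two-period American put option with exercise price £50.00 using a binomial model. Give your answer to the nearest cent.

Risk-neutral probability p = (1 + 0.04 − 0.7)/(1.25 − 0.7) = 0.3400/0.5500 = 0.6182
Terminal stock prices: S_uu = 93.75, S_ud = 52.5, S_dd = 29.4
Terminal payoffs (K − S): max(-43.75, 0) = 0, max(-2.5, 0) = 0, max(20.6, 0) = 20.6
Node u (S = 75): continuation = 1/1.04·[0.6182·0.0000 + 0.3818·0.0000] = 0.0000; exercise value = 0.0000 ≤ continuation, so V_u = 0.0000
Node d (S = 42): continuation = 1/1.04·[0.6182·0.0000 + 0.3818·20.6000] = 7.5629; exercise value = 8.0000 > continuation, so V_d = 8.0000 (exercise)
Node 0 (S = 60): continuation = 1/1.04·[0.6182·0.0000 + 0.3818·8.0000] = 2.9371; exercise value = 0.0000 ≤ continuation, so V_0 = 2.9371

£2.94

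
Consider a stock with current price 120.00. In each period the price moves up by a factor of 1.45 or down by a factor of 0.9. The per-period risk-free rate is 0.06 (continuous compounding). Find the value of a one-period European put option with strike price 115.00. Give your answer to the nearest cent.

4.65

Risk-neutral probability p = (e^0.06 − 0.9)/(1.45 − 0.9) = 0.1618/0.5500 = 0.2942
Terminal stock prices: S_u = 174, S_d = 108
Terminal payoffs (K − S): max(-59, 0) = 0, max(7, 0) = 7
Node 0 (S = 120): V_0 = e^(−0.06)·[0.2942·0.0000 + 0.7058·7.0000] = 4.6526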